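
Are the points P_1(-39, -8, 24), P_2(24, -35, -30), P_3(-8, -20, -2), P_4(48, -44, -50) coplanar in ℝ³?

With P_1 as base: P_1P_2 = (63, -27, -54), P_1P_3 = (31, -12, -26), P_1P_4 = (87, -36, -74).
P_1P_3 × P_1P_4 = (-48, 32, -72).
P_1P_2 · (P_1P_3 × P_1P_4) = 0.
The scalar triple product vanishes, so the four points are coplanar.

Yes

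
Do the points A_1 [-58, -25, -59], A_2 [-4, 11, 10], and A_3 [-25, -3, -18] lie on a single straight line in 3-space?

A_1A_2 = (54, 36, 69), A_1A_3 = (33, 22, 41).
Comparing components 2 and 3: (36)(41) − (69)(22) = -42 ≠ 0, so A_1A_2 and A_1A_3 are not parallel and the points are not collinear.

No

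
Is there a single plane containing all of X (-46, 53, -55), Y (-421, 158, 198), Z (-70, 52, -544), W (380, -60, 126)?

No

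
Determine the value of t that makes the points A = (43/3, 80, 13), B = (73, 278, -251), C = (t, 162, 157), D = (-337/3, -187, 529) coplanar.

-110/3

Normal to plane ABD: n = (31680, 3168, 9416); plane equation n·P = 829928.
Requiring n·C = 829928: (31680)t + (1991528) = 829928.
So t = -110/3.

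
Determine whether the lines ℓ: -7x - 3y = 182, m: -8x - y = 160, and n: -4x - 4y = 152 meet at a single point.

No

Intersecting ℓ and m: solving the 2×2 system gives (x, y) = (-298/17, -336/17).
Substitute into n: (-4)(-298/17) + (-4)(-336/17) = 2536/17.
But n requires 152 ≠ 2536/17, so the three lines have no common point.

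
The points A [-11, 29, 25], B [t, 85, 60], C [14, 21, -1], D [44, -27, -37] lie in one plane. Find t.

-39

Normal to plane ACD: n = (-960, 120, -960); plane equation n·P = -9960.
Requiring n·B = -9960: (-960)t + (-47400) = -9960.
So t = -39.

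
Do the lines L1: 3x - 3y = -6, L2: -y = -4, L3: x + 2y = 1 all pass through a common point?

Intersecting L1 and L2: solving the 2×2 system gives (x, y) = (2, 4).
Substitute into L3: (1)(2) + (2)(4) = 10.
But L3 requires 1 ≠ 10, so the three lines have no common point.

No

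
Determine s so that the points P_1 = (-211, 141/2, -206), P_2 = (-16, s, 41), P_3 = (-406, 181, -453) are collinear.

-40

Direction P_1P_3 = (-195, 221/2, -247). From the x-coordinate of P_2, the parameter along the line is τ = (-16 − (-211))/(-195) = -1.
Then s = 141/2 + (-1)·(221/2) = -40.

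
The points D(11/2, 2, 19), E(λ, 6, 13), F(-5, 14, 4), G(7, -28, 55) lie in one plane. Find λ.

-29/2

Normal to plane DFG: n = (-18, 711/2, 297); plane equation n·P = 6255.
Requiring n·E = 6255: (-18)λ + (5994) = 6255.
So λ = -29/2.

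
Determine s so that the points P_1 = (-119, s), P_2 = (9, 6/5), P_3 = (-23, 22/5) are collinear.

14

The three points are collinear iff det[P_1P_2; P_1P_3] = 0.
This determinant is linear in s: (-32)s + (448) = 0, so s = 14.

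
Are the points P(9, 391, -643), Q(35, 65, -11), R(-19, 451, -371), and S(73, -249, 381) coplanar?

With P as base: PQ = (26, -326, 632), PR = (-28, 60, 272), PS = (64, -640, 1024).
PR × PS = (235520, 46080, 14080).
PQ · (PR × PS) = 0.
The scalar triple product vanishes, so the four points are coplanar.

Yes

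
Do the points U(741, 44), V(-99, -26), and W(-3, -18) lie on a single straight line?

Yes

UV = (-840, -70), UW = (-744, -62).
Checking proportionality: UW = 31/35·UV, so the vectors are parallel and the points are collinear.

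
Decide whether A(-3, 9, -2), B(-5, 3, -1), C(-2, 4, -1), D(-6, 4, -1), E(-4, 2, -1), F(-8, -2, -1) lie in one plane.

The plane through A, B, C has normal n = AB × AC = (-1, 3, 16) and equation n·P = -2.
Checking the remaining points: n·D = 2, n·E = -6, n·F = -14.
Since n·D = 2 ≠ -2, D is off the plane and the points are not all coplanar.

No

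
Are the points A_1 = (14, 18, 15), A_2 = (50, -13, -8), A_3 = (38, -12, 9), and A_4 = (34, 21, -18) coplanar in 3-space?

Yes

The four points are coplanar iff the 3×3 determinant with rows A_1A_2, A_1A_3, A_1A_4 is zero.
Rows: (36, -31, -23), (24, -30, -6), (20, 3, -33).
Expanding along the first row: (36)(1008) − (-31)(-672) + (-23)(672) = 0.
Zero determinant ⇒ coplanar.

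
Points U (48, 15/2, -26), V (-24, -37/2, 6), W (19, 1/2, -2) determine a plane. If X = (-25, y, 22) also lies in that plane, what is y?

The plane through U, V, W has equation −400x + 800y − 250z = -6700.
Substituting X: (800)y + (4500) = -6700, so y = -14.

-14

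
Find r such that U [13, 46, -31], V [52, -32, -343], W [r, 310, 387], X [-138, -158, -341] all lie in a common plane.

200

Normal to plane UVX: n = (-39468, 59202, -19734); plane equation n·P = 2821962.
Requiring n·W = 2821962: (-39468)r + (10715562) = 2821962.
So r = 200.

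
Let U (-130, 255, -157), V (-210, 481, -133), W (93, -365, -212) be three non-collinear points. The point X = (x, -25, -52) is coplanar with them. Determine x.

13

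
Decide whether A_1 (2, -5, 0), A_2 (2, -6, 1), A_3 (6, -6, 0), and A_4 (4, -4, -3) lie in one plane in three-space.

No

The four points are coplanar iff the 3×3 determinant with rows A_1A_2, A_1A_3, A_1A_4 is zero.
Rows: (0, -1, 1), (4, -1, 0), (2, 1, -3).
Expanding along the first row: (0)(3) − (-1)(-12) + (1)(6) = -6.
Nonzero ⇒ not coplanar.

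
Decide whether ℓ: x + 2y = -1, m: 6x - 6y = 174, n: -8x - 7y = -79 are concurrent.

No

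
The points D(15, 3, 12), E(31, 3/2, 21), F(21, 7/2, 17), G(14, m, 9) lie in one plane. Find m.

3/2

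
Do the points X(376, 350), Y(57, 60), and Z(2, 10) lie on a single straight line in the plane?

XY = (-319, -290), XZ = (-374, -340).
Twice the signed area of △XYZ is (-319)(-340) − (-290)(-374) = 0.
The triangle is degenerate (zero area), so the points are collinear.

Yes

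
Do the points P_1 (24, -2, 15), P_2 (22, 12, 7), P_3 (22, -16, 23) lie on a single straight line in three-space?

No

P_1P_2 = (-2, 14, -8), P_1P_3 = (-2, -14, 8).
P_1P_2 × P_1P_3 = (0, 32, 56).
The cross product is nonzero, so the points do not lie on one line.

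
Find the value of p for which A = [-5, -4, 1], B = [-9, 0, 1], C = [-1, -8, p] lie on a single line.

Collinearity requires AB × AC = 0; each component is linear in p.
The x-component gives (4)p + (-4) = 0, so p = 1.
The remaining components then also vanish.

1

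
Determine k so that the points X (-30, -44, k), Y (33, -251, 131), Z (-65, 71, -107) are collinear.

Direction YZ = (-98, 322, -238). From the x-coordinate of X, the parameter along the line is τ = (-30 − 33)/(-98) = 9/14.
Then k = 131 + 9/14·(-238) = -22.

-22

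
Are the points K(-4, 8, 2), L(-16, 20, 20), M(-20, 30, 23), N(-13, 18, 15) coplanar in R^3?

Yes

With K as base: KL = (-12, 12, 18), KM = (-16, 22, 21), KN = (-9, 10, 13).
KM × KN = (76, 19, 38).
KL · (KM × KN) = 0.
The scalar triple product vanishes, so the four points are coplanar.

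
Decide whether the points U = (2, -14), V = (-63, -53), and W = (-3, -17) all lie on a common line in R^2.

UV = (-65, -39), UW = (-5, -3).
det[UV; UW] = (-65)(-3) − (-39)(-5) = 0.
The determinant is zero, so the points are collinear.

Yes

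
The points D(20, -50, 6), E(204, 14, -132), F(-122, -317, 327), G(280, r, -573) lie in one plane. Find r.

430

Coplanarity ⇔ det[DE; DF; DG] = 0.
Expanding, this is linear in r: (-39468)r + (16971240) = 0.
So r = 430.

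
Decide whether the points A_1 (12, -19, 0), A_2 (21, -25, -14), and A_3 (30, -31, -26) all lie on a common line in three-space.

A_1A_2 = (9, -6, -14), A_1A_3 = (18, -12, -26).
A_1A_2 × A_1A_3 = (-12, -18, 0).
The cross product is nonzero, so the points do not lie on one line.

No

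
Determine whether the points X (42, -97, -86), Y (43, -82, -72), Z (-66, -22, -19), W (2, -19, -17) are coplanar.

No

With X as base: XY = (1, 15, 14), XZ = (-108, 75, 67), XW = (-40, 78, 69).
XZ × XW = (-51, 4772, -5424).
XY · (XZ × XW) = -4407.
Since -4407 ≠ 0, the four points are not coplanar.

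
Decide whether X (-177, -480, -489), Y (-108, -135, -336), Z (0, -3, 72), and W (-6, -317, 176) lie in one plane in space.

A normal to the plane through X, Y, Z is n = XY × XZ = (120564, -11628, -28152).
The plane has equation n·P = -1992060. For W: n·W = -1992060.
Equal, so W lies in the plane and all four are coplanar.

Yes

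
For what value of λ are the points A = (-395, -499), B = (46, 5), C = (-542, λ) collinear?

Collinearity: (C − A) must be parallel to (B − A) = (441, 504).
Cross-multiplying the components: (λ − (-499))·(441) = (-147)·(504).
Solving gives λ = -667.

-667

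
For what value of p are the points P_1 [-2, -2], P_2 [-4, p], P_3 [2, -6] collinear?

0

The three points are collinear iff det[P_1P_2; P_1P_3] = 0.
This determinant is linear in p: (-4)p + (0) = 0, so p = 0.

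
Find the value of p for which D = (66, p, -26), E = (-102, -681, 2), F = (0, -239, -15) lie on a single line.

Collinearity requires DE × DF = 0; each component is linear in p.
The x-component gives (17)p + (-799) = 0, so p = 47.
The remaining components then also vanish.

47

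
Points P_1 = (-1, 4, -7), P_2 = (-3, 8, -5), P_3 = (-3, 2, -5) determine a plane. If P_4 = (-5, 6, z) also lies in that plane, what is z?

The plane through P_1, P_2, P_3 has equation 12x + 12z = -96.
Substituting P_4: (12)z + (-60) = -96, so z = -3.

-3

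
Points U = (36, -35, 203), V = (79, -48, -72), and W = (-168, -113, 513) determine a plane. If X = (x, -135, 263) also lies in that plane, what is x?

Coplanarity requires UV · (UW × UX) = 0.
UV = (43, -13, -275), UW = (-204, -78, 310); the triple product is linear in x with coefficient -25480 and constant term -3720080.
Setting it to zero: x = -146.

-146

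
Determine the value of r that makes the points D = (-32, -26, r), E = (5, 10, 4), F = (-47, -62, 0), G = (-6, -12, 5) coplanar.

Coplanarity ⇔ det[DE; DF; DG] = 0.
Expanding, this is linear in r: (-352)r + (-1056) = 0.
So r = -3.

-3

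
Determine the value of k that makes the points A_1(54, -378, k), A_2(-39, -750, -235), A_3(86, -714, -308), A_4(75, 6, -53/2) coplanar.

-158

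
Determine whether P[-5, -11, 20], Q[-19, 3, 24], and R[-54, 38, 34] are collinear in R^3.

Yes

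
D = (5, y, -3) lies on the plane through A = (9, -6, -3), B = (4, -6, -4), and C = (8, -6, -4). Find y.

The plane through A, B, C has equation −4y = 24.
Substituting D: (-4)y + (0) = 24, so y = -6.

-6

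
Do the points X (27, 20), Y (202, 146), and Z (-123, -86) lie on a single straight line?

No

XY = (175, 126), XZ = (-150, -106).
If collinear, XZ would be a scalar multiple of XY. But (175)·(-106) ≠ (126)·(-150) (difference 350), so they are not parallel; the points are not collinear.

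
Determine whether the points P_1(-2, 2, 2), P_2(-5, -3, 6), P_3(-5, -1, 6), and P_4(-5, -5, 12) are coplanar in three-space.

No

With P_1 as base: P_1P_2 = (-3, -5, 4), P_1P_3 = (-3, -3, 4), P_1P_4 = (-3, -7, 10).
P_1P_3 × P_1P_4 = (-2, 18, 12).
P_1P_2 · (P_1P_3 × P_1P_4) = -36.
Since -36 ≠ 0, the four points are not coplanar.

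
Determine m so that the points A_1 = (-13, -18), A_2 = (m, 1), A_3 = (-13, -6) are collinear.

-13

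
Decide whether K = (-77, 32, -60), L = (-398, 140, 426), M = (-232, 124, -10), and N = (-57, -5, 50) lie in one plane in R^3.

Yes

The four points are coplanar iff the 3×3 determinant with rows KL, KM, KN is zero.
Rows: (-321, 108, 486), (-155, 92, 50), (20, -37, 110).
Expanding along the first row: (-321)(11970) − (108)(-18050) + (486)(3895) = 0.
Zero determinant ⇒ coplanar.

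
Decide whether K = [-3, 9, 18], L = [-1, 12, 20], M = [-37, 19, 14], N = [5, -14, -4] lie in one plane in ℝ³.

A normal to the plane through K, L, M is n = KL × KM = (-32, -60, 122).
The plane has equation n·P = 1752. For N: n·N = 192.
192 ≠ 1752, so N is off the plane.

No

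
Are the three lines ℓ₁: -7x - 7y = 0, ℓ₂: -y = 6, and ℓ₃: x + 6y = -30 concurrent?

Lines aᵢx + bᵢy = cᵢ with pairwise distinct directions are concurrent exactly when det[aᵢ bᵢ cᵢ] = 0.
Here the determinant is 0.
It vanishes, so the lines are concurrent at (6, -6).

Yes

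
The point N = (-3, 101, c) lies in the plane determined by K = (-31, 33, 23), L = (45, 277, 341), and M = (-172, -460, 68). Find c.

Coplanarity requires KL · (KM × KN) = 0.
KL = (76, 244, 318), KM = (-141, -493, 45); the triple product is linear in c with coefficient -3064 and constant term 1486040.
Setting it to zero: c = 485.

485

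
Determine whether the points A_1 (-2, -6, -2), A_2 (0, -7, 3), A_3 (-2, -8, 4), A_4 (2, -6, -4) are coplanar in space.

The four points are coplanar iff the 3×3 determinant with rows A_1A_2, A_1A_3, A_1A_4 is zero.
Rows: (2, -1, 5), (0, -2, 6), (4, 0, -2).
Expanding along the first row: (2)(4) − (-1)(-24) + (5)(8) = 24.
Nonzero ⇒ not coplanar.

No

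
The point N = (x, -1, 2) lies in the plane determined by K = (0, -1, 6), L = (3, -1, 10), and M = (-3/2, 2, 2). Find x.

-3

A normal to the plane is n = KL × KM = (-12, 6, 9).
N lies in the plane iff n · KN = 0.
This gives (-12)x + (-36) = 0, so x = -3.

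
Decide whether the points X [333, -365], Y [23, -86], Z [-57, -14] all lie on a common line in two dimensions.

Yes

XY = (-310, 279), XZ = (-390, 351).
Checking proportionality: XZ = 39/31·XY, so the vectors are parallel and the points are collinear.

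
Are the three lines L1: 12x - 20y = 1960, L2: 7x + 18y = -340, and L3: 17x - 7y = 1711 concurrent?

No

The three lines meet at one point iff the augmented coefficient matrix [aᵢ bᵢ cᵢ] has rank < 3, i.e. its determinant vanishes.
Here the determinant is 356.
Nonzero, so no common point exists.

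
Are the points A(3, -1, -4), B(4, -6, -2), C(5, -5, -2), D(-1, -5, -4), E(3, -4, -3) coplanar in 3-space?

Yes

The plane through A, B, C has normal n = AB × AC = (-2, 2, 6) and equation n·P = -32.
Checking the remaining points: n·D = -32, n·E = -32.
All equal -32, so all 5 points lie in one plane.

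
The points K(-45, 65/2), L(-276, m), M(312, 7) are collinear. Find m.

49

The three points are collinear iff det[KL; KM] = 0.
This determinant is linear in m: (-357)m + (17493) = 0, so m = 49.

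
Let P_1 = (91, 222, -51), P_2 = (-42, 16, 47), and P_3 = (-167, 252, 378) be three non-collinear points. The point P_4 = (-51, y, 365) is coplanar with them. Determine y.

The plane through P_1, P_2, P_3 has equation −91314x + 31773y − 57138z = 1658070.
Substituting P_4: (31773)y + (-16198356) = 1658070, so y = 562.

562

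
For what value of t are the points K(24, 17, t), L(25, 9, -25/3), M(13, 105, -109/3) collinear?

-32/3

Direction LM = (-12, 96, -28). From the x-coordinate of K, the parameter along the line is τ = (24 − 25)/(-12) = 1/12.
Then t = (-25/3) + 1/12·(-28) = -32/3.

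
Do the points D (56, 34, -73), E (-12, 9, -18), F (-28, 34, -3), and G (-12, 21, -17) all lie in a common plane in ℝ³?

With D as base: DE = (-68, -25, 55), DF = (-84, 0, 70), DG = (-68, -13, 56).
DF × DG = (910, -56, 1092).
DE · (DF × DG) = -420.
Since -420 ≠ 0, the four points are not coplanar.

No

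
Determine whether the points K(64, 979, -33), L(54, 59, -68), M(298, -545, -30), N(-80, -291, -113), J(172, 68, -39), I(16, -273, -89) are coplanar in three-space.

No

The plane through K, L, M has normal n = KL × KM = (-56100, -8160, 230520) and equation n·P = -19186200.
Checking the remaining points: n·N = -19186200, n·J = -19194360, n·I = -19186200.
Since n·J = -19194360 ≠ -19186200, J is off the plane and the points are not all coplanar.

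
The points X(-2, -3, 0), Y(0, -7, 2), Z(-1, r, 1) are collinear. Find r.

Direction XY = (2, -4, 2). From the x-coordinate of Z, the parameter along the line is τ = (-1 − (-2))/2 = 1/2.
Then r = (-3) + 1/2·(-4) = -5.

-5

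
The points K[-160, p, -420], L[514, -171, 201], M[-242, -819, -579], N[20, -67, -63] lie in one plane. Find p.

-589

The points are coplanar iff KL · (KM × KN) = 0.
Expanding, this is linear in p: (-185736)p + (-109398504) = 0.
So p = -589.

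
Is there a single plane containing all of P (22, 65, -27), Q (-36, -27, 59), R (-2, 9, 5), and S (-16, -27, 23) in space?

Yes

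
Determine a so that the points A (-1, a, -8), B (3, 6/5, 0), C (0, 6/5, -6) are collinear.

6/5

Direction BC = (-3, 0, -6). From the x-coordinate of A, the parameter along the line is τ = (-1 − 3)/(-3) = 4/3.
Then a = 6/5 + 4/3·(0) = 6/5.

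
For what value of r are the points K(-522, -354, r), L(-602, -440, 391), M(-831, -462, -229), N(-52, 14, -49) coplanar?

The points are coplanar iff KL · (KM × KN) = 0.
Expanding, this is linear in r: (91866)r + (-21221046) = 0.
So r = 231.

231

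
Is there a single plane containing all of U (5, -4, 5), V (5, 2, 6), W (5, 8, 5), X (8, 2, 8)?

The four points are coplanar iff the 3×3 determinant with rows UV, UW, UX is zero.
Rows: (0, 6, 1), (0, 12, 0), (3, 6, 3).
Expanding along the first row: (0)(36) − (6)(0) + (1)(-36) = -36.
Nonzero ⇒ not coplanar.

No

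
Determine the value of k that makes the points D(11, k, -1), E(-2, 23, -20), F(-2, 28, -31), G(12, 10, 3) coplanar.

12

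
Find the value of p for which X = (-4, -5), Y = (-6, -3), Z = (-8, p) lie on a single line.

-1

The three points are collinear iff det[XY; XZ] = 0.
This determinant is linear in p: (-2)p + (-2) = 0, so p = -1.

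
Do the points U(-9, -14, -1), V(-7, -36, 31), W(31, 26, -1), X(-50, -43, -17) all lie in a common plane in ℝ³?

Yes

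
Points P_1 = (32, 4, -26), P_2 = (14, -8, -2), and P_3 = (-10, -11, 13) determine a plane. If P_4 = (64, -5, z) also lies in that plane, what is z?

Coplanarity requires P_1P_2 · (P_1P_3 × P_1P_4) = 0.
P_1P_2 = (-18, -12, 24), P_1P_3 = (-42, -15, 39); the triple product is linear in z with coefficient -234 and constant term -6786.
Setting it to zero: z = -29.

-29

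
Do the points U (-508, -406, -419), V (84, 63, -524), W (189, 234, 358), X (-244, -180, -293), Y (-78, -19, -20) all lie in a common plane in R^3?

The plane through U, V, W has normal n = UV × UW = (431613, -533169, 51987) and equation n·P = -24575343.
Checking the remaining points: n·X = -24575343, n·Y = -24575343.
All equal -24575343, so all 5 points lie in one plane.

Yes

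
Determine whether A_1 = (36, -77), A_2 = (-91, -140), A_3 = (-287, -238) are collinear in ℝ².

A_1A_2 = (-127, -63), A_1A_3 = (-323, -161).
Twice the signed area of △A_1A_2A_3 is (-127)(-161) − (-63)(-323) = 98.
The area is nonzero, so the three points are not collinear.

No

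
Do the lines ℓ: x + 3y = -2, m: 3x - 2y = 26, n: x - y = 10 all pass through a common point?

Intersecting ℓ and m: solving the 2×2 system gives (x, y) = (74/11, -32/11).
Substitute into n: (1)(74/11) + (-1)(-32/11) = 106/11.
But n requires 10 ≠ 106/11, so the three lines have no common point.

No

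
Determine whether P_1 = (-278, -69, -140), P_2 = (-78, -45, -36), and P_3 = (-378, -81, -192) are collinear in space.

Yes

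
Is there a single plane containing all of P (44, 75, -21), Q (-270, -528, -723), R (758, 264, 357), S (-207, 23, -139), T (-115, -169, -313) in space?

No

The plane through P, Q, R has normal n = PQ × PR = (-95256, -382536, 371196) and equation n·X = -40676580.
Checking the remaining points: n·S = -40676580, n·T = -40581324.
Since n·T = -40581324 ≠ -40676580, T is off the plane and the points are not all coplanar.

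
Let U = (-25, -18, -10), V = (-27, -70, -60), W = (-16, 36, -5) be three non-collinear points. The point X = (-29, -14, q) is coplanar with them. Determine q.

Coplanarity requires UV · (UW × UX) = 0.
UV = (-2, -52, -50), UW = (9, 54, 5); the triple product is linear in q with coefficient 360 and constant term -7920.
Setting it to zero: q = 22.

22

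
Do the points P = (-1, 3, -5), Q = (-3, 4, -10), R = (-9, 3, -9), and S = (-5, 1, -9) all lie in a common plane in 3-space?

No

The four points are coplanar iff the 3×3 determinant with rows PQ, PR, PS is zero.
Rows: (-2, 1, -5), (-8, 0, -4), (-4, -2, -4).
Expanding along the first row: (-2)(-8) − (1)(16) + (-5)(16) = -80.
Nonzero ⇒ not coplanar.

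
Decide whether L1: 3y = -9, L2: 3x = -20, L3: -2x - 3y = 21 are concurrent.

No

Intersecting L1 and L2: solving the 2×2 system gives (x, y) = (-20/3, -3).
Substitute into L3: (-2)(-20/3) + (-3)(-3) = 67/3.
But L3 requires 21 ≠ 67/3, so the three lines have no common point.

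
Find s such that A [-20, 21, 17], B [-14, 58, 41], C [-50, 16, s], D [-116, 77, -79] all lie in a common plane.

-23

Coplanarity ⇔ det[AB; AC; AD] = 0.
Expanding, this is linear in s: (-3888)s + (-89424) = 0.
So s = -23.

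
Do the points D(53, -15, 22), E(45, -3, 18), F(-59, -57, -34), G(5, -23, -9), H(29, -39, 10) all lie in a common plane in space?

No

The plane through D, E, F has normal n = DE × DF = (-840, 0, 1680) and equation n·P = -7560.
Checking the remaining points: n·G = -19320, n·H = -7560.
Since n·G = -19320 ≠ -7560, G is off the plane and the points are not all coplanar.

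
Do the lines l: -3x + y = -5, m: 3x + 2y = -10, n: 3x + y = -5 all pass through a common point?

Yes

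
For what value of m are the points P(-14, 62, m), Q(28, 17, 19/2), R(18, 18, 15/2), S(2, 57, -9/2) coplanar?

The points are coplanar iff PQ · (PR × PS) = 0.
Expanding, this is linear in m: (374)m + (3179) = 0.
So m = -17/2.

-17/2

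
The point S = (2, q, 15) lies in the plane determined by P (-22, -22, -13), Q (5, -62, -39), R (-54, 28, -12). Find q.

A normal to the plane is n = PQ × PR = (1260, 805, 70).
S lies in the plane iff n · PS = 0.
This gives (805)q + (49910) = 0, so q = -62.

-62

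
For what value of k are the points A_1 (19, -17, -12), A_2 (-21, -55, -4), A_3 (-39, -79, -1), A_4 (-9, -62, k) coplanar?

Coplanarity ⇔ det[A_1A_2; A_1A_3; A_1A_4] = 0.
Expanding, this is linear in k: (276)k + (2208) = 0.
So k = -8.

-8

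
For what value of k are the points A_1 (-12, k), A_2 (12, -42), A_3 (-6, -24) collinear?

-18

Collinearity: (A_1 − A_2) must be parallel to (A_3 − A_2) = (-18, 18).
Cross-multiplying the components: (k − (-42))·(-18) = (-24)·(18).
Solving gives k = -18.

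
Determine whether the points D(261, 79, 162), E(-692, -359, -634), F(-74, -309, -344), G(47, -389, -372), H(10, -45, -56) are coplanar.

The plane through D, E, F has normal n = DE × DF = (-87220, -215558, 223034) and equation n·P = -3661994.
Checking the remaining points: n·G = -3215926, n·H = -3661994.
Since n·G = -3215926 ≠ -3661994, G is off the plane and the points are not all coplanar.

No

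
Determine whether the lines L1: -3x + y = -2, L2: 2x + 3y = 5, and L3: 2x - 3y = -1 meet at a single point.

Yes

Intersecting L1 and L2: solving the 2×2 system gives (x, y) = (1, 1).
Substitute into L3: (2)(1) + (-3)(1) = -1.
This equals -1, so (1, 1) lies on all three lines and they are concurrent.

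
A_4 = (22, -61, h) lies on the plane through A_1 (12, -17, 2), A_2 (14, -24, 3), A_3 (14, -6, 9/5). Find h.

38/5

A normal to the plane is n = A_1A_2 × A_1A_3 = (-48/5, 12/5, 36).
A_4 lies in the plane iff n · A_1A_4 = 0.
This gives (36)h + (-1368/5) = 0, so h = 38/5.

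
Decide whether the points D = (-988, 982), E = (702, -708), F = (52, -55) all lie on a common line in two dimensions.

DE = (1690, -1690), DF = (1040, -1037).
det[DE; DF] = (1690)(-1037) − (-1690)(1040) = 5070.
The determinant is nonzero, so they are not collinear.

No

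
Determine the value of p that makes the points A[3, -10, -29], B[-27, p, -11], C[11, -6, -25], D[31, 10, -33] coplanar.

Normal to plane ACD: n = (-96, 144, 48); plane equation n·P = -3120.
Requiring n·B = -3120: (144)p + (2064) = -3120.
So p = -36.

-36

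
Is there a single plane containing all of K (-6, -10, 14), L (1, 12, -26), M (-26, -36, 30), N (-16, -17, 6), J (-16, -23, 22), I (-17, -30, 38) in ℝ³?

The plane through K, L, M has normal n = KL × KM = (-688, 688, 258) and equation n·P = 860.
Checking the remaining points: n·N = 860, n·J = 860, n·I = 860.
All equal 860, so all 6 points lie in one plane.

Yes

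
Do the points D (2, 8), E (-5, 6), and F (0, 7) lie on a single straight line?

No

DE = (-7, -2), DF = (-2, -1).
Twice the signed area of △DEF is (-7)(-1) − (-2)(-2) = 3.
The area is nonzero, so the three points are not collinear.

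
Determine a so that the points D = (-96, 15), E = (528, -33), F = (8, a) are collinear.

7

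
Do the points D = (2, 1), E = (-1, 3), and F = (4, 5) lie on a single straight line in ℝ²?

DE = (-3, 2), DF = (2, 4).
det[DE; DF] = (-3)(4) − (2)(2) = -16.
The determinant is nonzero, so they are not collinear.

No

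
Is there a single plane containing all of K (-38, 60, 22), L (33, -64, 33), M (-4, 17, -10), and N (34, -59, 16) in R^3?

No

A normal to the plane through K, L, M is n = KL × KM = (4441, 2646, 1163).
The plane has equation n·P = 15588. For N: n·N = 13488.
13488 ≠ 15588, so N is off the plane.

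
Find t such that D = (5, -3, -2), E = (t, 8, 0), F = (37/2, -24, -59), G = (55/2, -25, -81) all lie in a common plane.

Normal to plane DFG: n = (405, -216, 351/2); plane equation n·P = 2322.
Requiring n·E = 2322: (405)t + (-1728) = 2322.
So t = 10.

10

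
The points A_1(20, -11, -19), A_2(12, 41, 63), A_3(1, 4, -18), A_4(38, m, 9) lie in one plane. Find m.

Coplanarity ⇔ det[A_1A_2; A_1A_3; A_1A_4] = 0.
Expanding, this is linear in m: (-1550)m + (-13950) = 0.
So m = -9.

-9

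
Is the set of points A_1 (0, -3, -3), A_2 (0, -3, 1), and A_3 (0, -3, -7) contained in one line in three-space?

Yes

A_1A_2 = (0, 0, 4), A_1A_3 = (0, 0, -4).
Each component of A_1A_3 is -1 times the corresponding component of A_1A_2, so A_1A_3 = -1·A_1A_2 and the points are collinear.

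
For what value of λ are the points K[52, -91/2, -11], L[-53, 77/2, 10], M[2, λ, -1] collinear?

-11/2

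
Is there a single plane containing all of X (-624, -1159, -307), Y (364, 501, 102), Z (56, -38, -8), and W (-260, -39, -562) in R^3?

A normal to the plane through X, Y, Z is n = XY × XZ = (37851, -17292, -21252).
The plane has equation n·P = 2946768. For W: n·W = 2776752.
2776752 ≠ 2946768, so W is off the plane.

No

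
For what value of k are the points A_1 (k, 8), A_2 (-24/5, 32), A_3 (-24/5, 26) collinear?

-24/5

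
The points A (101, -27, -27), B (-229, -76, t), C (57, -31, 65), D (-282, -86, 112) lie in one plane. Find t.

143

Normal to plane ACD: n = (4872, -29120, 1064); plane equation n·P = 1249584.
Requiring n·B = 1249584: (1064)t + (1097432) = 1249584.
So t = 143.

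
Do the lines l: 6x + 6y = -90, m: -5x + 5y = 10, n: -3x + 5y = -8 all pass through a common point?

Intersecting l and m: solving the 2×2 system gives (x, y) = (-17/2, -13/2).
Substitute into n: (-3)(-17/2) + (5)(-13/2) = -7.
But n requires -8 ≠ -7, so the three lines have no common point.

No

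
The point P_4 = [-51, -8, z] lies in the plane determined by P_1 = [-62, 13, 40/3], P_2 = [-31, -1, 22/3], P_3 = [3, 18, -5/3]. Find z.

The plane through P_1, P_2, P_3 has equation 240x + 75y + 1065z = 295.
Substituting P_4: (1065)z + (-12840) = 295, so z = 37/3.

37/3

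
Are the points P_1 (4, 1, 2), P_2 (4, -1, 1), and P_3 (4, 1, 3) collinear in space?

No

P_1P_2 = (0, -2, -1), P_1P_3 = (0, 0, 1).
P_1P_2 × P_1P_3 = (-2, 0, 0).
The cross product is nonzero, so the points do not lie on one line.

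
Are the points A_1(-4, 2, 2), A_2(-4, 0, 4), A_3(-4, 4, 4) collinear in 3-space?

No

A_1A_2 = (0, -2, 2), A_1A_3 = (0, 2, 2).
A_1A_2 × A_1A_3 = (-8, 0, 0).
The cross product is nonzero, so the points do not lie on one line.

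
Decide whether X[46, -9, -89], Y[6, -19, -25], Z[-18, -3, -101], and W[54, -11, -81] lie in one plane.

A normal to the plane through X, Y, Z is n = XY × XZ = (-264, -4576, -880).
The plane has equation n·P = 107360. For W: n·W = 107360.
Equal, so W lies in the plane and all four are coplanar.

Yes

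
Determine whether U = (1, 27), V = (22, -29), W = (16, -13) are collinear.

Yes

UV = (21, -56), UW = (15, -40).
Twice the signed area of △UVW is (21)(-40) − (-56)(15) = 0.
The triangle is degenerate (zero area), so the points are collinear.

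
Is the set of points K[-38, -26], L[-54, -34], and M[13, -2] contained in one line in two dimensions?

No

KL = (-16, -8), KM = (51, 24).
Twice the signed area of △KLM is (-16)(24) − (-8)(51) = 24.
The area is nonzero, so the three points are not collinear.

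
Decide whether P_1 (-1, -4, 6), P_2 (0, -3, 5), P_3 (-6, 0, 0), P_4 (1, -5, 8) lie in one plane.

No

The four points are coplanar iff the 3×3 determinant with rows P_1P_2, P_1P_3, P_1P_4 is zero.
Rows: (1, 1, -1), (-5, 4, -6), (2, -1, 2).
Expanding along the first row: (1)(2) − (1)(2) + (-1)(-3) = 3.
Nonzero ⇒ not coplanar.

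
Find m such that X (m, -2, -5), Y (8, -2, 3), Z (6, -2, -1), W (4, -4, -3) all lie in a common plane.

4

The points are coplanar iff XY · (XZ × XW) = 0.
Expanding, this is linear in m: (8)m + (-32) = 0.
So m = 4.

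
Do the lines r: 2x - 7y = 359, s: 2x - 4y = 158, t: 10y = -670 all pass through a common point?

Lines aᵢx + bᵢy = cᵢ with pairwise distinct directions are concurrent exactly when det[aᵢ bᵢ cᵢ] = 0.
Here the determinant is 0.
It vanishes, so the lines are concurrent at (-55, -67).

Yes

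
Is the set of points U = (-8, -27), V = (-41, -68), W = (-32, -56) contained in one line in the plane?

No

UV = (-33, -41), UW = (-24, -29).
Twice the signed area of △UVW is (-33)(-29) − (-41)(-24) = -27.
The area is nonzero, so the three points are not collinear.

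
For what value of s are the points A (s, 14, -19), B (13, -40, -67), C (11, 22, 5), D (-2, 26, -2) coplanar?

-5

The points are coplanar iff AB · (AC × AD) = 0.
Expanding, this is linear in s: (722)s + (3610) = 0.
So s = -5.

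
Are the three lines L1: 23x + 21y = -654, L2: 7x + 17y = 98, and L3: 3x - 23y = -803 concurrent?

No

Lines aᵢx + bᵢy = cᵢ with pairwise distinct directions are concurrent exactly when det[aᵢ bᵢ cᵢ] = 0.
Here the determinant is 732.
Nonzero, so no common point exists.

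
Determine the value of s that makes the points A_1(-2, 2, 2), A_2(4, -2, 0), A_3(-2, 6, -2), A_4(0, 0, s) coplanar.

Normal to plane A_1A_2A_3: n = (24, 24, 24); plane equation n·P = 48.
Requiring n·A_4 = 48: (24)s + (0) = 48.
So s = 2.

2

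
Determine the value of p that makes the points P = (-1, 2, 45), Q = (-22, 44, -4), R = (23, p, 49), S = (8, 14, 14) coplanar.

The points are coplanar iff PQ · (PR × PS) = 0.
Expanding, this is linear in p: (1092)p + (17472) = 0.
So p = -16.

-16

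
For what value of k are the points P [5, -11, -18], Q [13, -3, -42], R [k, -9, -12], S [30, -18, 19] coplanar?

31

Normal to plane PQS: n = (128, -896, -256); plane equation n·X = 15104.
Requiring n·R = 15104: (128)k + (11136) = 15104.
So k = 31.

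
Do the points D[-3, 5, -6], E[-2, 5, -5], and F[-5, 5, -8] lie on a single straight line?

DE = (1, 0, 1), DF = (-2, 0, -2).
DE × DF = (0, 0, 0).
The cross product vanishes, so the three points are collinear.

Yes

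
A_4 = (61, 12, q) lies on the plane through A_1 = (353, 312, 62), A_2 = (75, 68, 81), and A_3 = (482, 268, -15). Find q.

63

The plane through A_1, A_2, A_3 has equation 19624x − 18955y + 43708z = 3723208.
Substituting A_4: (43708)q + (969604) = 3723208, so q = 63.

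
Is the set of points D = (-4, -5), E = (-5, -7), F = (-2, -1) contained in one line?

Yes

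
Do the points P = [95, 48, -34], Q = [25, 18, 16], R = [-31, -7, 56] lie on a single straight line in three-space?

No

PQ = (-70, -30, 50), PR = (-126, -55, 90).
PQ × PR = (50, 0, 70).
The cross product is nonzero, so the points do not lie on one line.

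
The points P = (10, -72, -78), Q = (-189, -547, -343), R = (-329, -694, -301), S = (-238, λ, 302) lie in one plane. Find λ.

Coplanarity ⇔ det[PQ; PR; PS] = 0.
Expanding, this is linear in λ: (45458)λ + (3727556) = 0.
So λ = -82.

-82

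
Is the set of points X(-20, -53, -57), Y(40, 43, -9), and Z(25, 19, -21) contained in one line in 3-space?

Yes

XY = (60, 96, 48), XZ = (45, 72, 36).
Each component of XZ is 3/4 times the corresponding component of XY, so XZ = 3/4·XY and the points are collinear.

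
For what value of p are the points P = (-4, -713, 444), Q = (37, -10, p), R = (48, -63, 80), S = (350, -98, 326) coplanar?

39

Normal to plane PRS: n = (147160, -122720, -198120); plane equation n·X = -1054560.
Requiring n·Q = -1054560: (-198120)p + (6672120) = -1054560.
So p = 39.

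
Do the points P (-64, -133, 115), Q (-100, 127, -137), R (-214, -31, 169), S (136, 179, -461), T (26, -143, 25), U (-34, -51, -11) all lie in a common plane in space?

Yes

The plane through P, Q, R has normal n = PQ × PR = (39744, 39744, 35328) and equation n·X = -3766848.
Checking the remaining points: n·S = -3766848, n·T = -3766848, n·U = -3766848.
All equal -3766848, so all 6 points lie in one plane.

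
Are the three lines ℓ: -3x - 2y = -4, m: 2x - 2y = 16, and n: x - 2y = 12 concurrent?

Yes

The three lines meet at one point iff the augmented coefficient matrix [aᵢ bᵢ cᵢ] has rank < 3, i.e. its determinant vanishes.
Here the determinant is 0.
It vanishes, so the lines are concurrent at (4, -4).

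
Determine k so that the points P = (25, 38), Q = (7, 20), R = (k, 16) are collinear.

The three points are collinear iff det[PQ; PR] = 0.
This determinant is linear in k: (18)k + (-54) = 0, so k = 3.

3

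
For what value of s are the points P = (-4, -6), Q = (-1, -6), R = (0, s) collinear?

-6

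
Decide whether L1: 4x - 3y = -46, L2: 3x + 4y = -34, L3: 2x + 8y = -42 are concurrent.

No

Lines aᵢx + bᵢy = cᵢ with pairwise distinct directions are concurrent exactly when det[aᵢ bᵢ cᵢ] = 0.
Here the determinant is -494.
Nonzero, so no common point exists.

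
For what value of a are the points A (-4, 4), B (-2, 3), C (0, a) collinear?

2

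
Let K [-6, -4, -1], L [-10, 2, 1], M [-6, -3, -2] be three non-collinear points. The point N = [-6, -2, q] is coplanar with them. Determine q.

Coplanarity requires KL · (KM × KN) = 0.
KL = (-4, 6, 2), KM = (0, 1, -1); the triple product is linear in q with coefficient -4 and constant term -12.
Setting it to zero: q = -3.

-3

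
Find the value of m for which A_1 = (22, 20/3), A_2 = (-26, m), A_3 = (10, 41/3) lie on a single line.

104/3

The three points are collinear iff det[A_1A_2; A_1A_3] = 0.
This determinant is linear in m: (12)m + (-416) = 0, so m = 104/3.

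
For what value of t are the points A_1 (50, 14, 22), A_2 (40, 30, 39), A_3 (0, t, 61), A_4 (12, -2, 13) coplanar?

46

Normal to plane A_1A_2A_4: n = (128, -736, 768); plane equation n·P = 12992.
Requiring n·A_3 = 12992: (-736)t + (46848) = 12992.
So t = 46.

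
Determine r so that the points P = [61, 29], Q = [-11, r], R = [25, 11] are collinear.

Collinearity: (Q − P) must be parallel to (R − P) = (-36, -18).
Cross-multiplying the components: (r − 29)·(-36) = (-72)·(-18).
Solving gives r = -7.

-7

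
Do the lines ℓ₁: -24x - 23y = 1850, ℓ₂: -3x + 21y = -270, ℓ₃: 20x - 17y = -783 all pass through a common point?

Lines aᵢx + bᵢy = cᵢ with pairwise distinct directions are concurrent exactly when det[aᵢ bᵢ cᵢ] = 0.
Here the determinant is 369.
Nonzero, so no common point exists.

No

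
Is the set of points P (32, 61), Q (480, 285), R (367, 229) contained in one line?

No

PQ = (448, 224), PR = (335, 168).
det[PQ; PR] = (448)(168) − (224)(335) = 224.
The determinant is nonzero, so they are not collinear.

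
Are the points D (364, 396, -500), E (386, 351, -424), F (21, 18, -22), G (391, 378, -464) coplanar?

A normal to the plane through D, E, F is n = DE × DF = (7218, -36584, -23751).
The plane has equation n·P = 15588. For G: n·G = 13950.
13950 ≠ 15588, so G is off the plane.

No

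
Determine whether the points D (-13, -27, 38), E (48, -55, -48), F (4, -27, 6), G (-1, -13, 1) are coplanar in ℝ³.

The four points are coplanar iff the 3×3 determinant with rows DE, DF, DG is zero.
Rows: (61, -28, -86), (17, 0, -32), (12, 14, -37).
Expanding along the first row: (61)(448) − (-28)(-245) + (-86)(238) = 0.
Zero determinant ⇒ coplanar.

Yes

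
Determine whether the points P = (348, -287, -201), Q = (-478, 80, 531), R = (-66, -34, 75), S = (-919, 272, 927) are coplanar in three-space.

With P as base: PQ = (-826, 367, 732), PR = (-414, 253, 276), PS = (-1267, 559, 1128).
PR × PS = (131100, 117300, 89125).
PQ · (PR × PS) = 0.
The scalar triple product vanishes, so the four points are coplanar.

Yes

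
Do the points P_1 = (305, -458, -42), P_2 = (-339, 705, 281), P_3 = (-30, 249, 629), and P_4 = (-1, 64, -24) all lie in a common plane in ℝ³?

A normal to the plane through P_1, P_2, P_3 is n = P_1P_2 × P_1P_3 = (552012, 323919, -65703).
The plane has equation n·P = 22768284. For P_4: n·P_4 = 21755676.
21755676 ≠ 22768284, so P_4 is off the plane.

No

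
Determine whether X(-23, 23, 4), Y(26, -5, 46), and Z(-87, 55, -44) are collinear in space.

XY = (49, -28, 42), XZ = (-64, 32, -48).
XY × XZ = (0, -336, -224).
The cross product is nonzero, so the points do not lie on one line.

No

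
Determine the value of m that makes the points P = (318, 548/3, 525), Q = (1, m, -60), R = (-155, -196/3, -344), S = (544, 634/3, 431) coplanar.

16

Normal to plane PRS: n = (144670/3, -240856, 127466/3); plane equation n·X = -19064378/3.
Requiring n·Q = -19064378/3: (-240856)m + (-7503290/3) = -19064378/3.
So m = 16.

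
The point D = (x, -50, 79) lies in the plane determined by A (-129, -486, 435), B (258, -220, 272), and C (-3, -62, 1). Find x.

255

The plane through A, B, C has equation −46332x + 147420y + 130572z = -8870472.
Substituting D: (-46332)x + (2944188) = -8870472, so x = 255.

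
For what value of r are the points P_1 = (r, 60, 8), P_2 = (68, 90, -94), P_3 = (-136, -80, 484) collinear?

Direction P_2P_3 = (-204, -170, 578). From the y-coordinate of P_1, the parameter along the line is τ = (60 − 90)/(-170) = 3/17.
Then r = 68 + 3/17·(-204) = 32.

32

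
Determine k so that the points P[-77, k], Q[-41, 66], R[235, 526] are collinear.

Collinearity: (P − Q) must be parallel to (R − Q) = (276, 460).
Cross-multiplying the components: (k − 66)·(276) = (-36)·(460).
Solving gives k = 6.

6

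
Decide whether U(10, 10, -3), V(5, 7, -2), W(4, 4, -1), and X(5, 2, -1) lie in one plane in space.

No

The four points are coplanar iff the 3×3 determinant with rows UV, UW, UX is zero.
Rows: (-5, -3, 1), (-6, -6, 2), (-5, -8, 2).
Expanding along the first row: (-5)(4) − (-3)(-2) + (1)(18) = -8.
Nonzero ⇒ not coplanar.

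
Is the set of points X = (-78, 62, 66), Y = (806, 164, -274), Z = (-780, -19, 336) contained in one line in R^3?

Yes

XY = (884, 102, -340), XZ = (-702, -81, 270).
XY × XZ = (0, 0, 0).
The cross product vanishes, so the three points are collinear.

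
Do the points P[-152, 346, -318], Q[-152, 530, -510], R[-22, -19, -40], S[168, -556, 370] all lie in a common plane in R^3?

Yes

A normal to the plane through P, Q, R is n = PQ × PR = (-18928, -24960, -23920).
The plane has equation n·X = 1847456. For S: n·S = 1847456.
Equal, so S lies in the plane and all four are coplanar.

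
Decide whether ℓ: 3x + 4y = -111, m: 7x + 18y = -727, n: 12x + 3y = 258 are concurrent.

Yes

The three lines meet at one point iff the augmented coefficient matrix [aᵢ bᵢ cᵢ] has rank < 3, i.e. its determinant vanishes.
Here the determinant is 0.
It vanishes, so the lines are concurrent at (35, -54).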